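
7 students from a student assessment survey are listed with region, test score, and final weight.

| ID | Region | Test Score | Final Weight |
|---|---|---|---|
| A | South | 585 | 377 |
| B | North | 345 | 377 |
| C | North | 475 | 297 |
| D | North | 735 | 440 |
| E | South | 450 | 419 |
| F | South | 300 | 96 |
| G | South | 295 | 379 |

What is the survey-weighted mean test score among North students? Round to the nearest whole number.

534

North rows: B, C, D
Weighted sum = 345×377 + 475×297 + 735×440
  = 130065 + 141075 + 323400 = 594540
Sum of weights = 377 + 297 + 440 = 1114
Weighted mean = 594540 / 1114 = 533.69838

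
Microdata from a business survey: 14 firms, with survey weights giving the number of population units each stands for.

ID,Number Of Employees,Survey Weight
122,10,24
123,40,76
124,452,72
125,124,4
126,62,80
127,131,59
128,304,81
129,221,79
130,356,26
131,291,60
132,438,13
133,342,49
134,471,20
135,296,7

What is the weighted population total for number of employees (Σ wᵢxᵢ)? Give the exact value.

Weighted total = 151752

151752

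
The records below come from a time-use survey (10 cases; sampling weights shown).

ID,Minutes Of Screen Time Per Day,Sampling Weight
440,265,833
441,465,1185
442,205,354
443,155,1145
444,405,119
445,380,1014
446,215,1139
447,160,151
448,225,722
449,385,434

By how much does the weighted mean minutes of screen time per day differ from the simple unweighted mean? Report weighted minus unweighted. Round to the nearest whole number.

3

Unweighted sum = 265 + 465 + 205 + 155 + 405 + 380 + 215 + 160 + 225 + 385 = 2860
Unweighted mean = 2860 / 10 = 286
Weighted sum = 265×833 + 465×1185 + 205×354 + 155×1145 + 405×119 + 380×1014 + 215×1139 + 160×151 + 225×722 + 385×434
  = 220745 + 551025 + 72570 + 177475 + 48195 + 385320 + 244885 + 24160 + 162450 + 167090 = 2053915
Sum of weights = 833 + 1185 + 354 + 1145 + 119 + 1014 + 1139 + 151 + 722 + 434 = 7096
Weighted mean = 2053915 / 7096 = 289.44687
Difference (weighted minus unweighted) = 3.4468715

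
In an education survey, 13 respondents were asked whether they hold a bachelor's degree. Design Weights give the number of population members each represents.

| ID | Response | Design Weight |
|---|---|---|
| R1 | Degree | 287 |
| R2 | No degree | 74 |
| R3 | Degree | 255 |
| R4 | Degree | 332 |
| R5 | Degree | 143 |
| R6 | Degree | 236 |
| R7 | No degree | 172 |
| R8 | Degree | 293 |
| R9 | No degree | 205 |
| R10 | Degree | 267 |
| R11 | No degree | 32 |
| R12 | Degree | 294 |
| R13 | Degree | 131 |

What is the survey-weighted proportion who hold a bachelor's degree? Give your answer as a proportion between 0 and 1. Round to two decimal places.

Sum of weights for 'Degree' = 287 + 255 + 332 + 143 + 236 + 293 + 267 + 294 + 131 = 2238
Total weight = 2721
Weighted proportion = 2238 / 2721 = 0.82249173

0.82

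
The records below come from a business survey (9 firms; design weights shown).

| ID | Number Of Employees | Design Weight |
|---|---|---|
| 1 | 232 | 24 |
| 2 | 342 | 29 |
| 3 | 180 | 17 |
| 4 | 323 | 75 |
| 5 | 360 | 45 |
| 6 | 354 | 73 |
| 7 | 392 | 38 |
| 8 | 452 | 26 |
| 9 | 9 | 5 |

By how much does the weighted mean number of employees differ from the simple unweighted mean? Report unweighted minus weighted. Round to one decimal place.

Unweighted sum = 232 + 342 + 180 + 323 + 360 + 354 + 392 + 452 + 9 = 2644
Unweighted mean = 2644 / 9 = 293.77778
Weighted sum = 232×24 + 342×29 + 180×17 + 323×75 + 360×45 + 354×73 + 392×38 + 452×26 + 9×5
  = 5568 + 9918 + 3060 + 24225 + 16200 + 25842 + 14896 + 11752 + 45 = 111506
Sum of weights = 24 + 29 + 17 + 75 + 45 + 73 + 38 + 26 + 5 = 332
Weighted mean = 111506 / 332 = 335.86145
Difference (unweighted minus weighted) = -42.083668

-42.1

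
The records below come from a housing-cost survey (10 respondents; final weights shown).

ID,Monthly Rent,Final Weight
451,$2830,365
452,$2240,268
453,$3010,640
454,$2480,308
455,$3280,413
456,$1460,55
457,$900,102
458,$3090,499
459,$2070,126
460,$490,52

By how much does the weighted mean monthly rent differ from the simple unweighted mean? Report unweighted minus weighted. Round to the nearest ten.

Unweighted sum = 2830 + 2240 + 3010 + 2480 + 3280 + 1460 + 900 + 3090 + 2070 + 490 = 21850
Unweighted mean = 21850 / 10 = 2185
Weighted sum = 2830×365 + 2240×268 + 3010×640 + 2480×308 + 3280×413 + 1460×55 + 900×102 + 3090×499 + 2070×126 + 490×52
  = 1032950 + 600320 + 1926400 + 763840 + 1354640 + 80300 + 91800 + 1541910 + 260820 + 25480 = 7678460
Sum of weights = 365 + 268 + 640 + 308 + 413 + 55 + 102 + 499 + 126 + 52 = 2828
Weighted mean = 7678460 / 2828 = 2715.1556
Difference (unweighted minus weighted) = -530.15559

-530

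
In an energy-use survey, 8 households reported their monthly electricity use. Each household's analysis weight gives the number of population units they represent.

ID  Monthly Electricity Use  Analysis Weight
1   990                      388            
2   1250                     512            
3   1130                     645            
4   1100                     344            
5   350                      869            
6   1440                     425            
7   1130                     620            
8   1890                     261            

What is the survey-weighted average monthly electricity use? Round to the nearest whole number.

1044

Weighted sum = 990×388 + 1250×512 + 1130×645 + 1100×344 + 350×869 + 1440×425 + 1130×620 + 1890×261
  = 4241410
Sum of weights = 4064
Weighted mean = 4241410 / 4064 = 1043.654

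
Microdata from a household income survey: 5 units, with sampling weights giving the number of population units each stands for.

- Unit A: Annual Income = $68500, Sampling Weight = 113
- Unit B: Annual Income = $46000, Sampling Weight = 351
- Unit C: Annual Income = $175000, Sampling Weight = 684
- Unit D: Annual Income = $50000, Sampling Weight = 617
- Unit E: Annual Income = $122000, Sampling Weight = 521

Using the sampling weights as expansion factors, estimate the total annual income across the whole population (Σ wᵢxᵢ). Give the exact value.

Weighted total = 237998500

237998500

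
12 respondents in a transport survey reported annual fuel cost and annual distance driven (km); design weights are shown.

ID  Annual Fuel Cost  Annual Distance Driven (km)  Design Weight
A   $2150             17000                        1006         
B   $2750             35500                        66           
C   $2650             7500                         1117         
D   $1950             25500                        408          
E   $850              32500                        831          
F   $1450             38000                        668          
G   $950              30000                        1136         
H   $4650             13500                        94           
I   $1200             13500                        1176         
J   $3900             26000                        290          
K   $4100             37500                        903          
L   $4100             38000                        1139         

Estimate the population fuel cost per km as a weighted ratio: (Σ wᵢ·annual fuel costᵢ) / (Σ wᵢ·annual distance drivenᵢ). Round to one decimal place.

0.1

Σ wᵢ·y = 2150×1006 + 2750×66 + 2650×1117 + 1950×408 + 850×831 + 1450×668 + 950×1136 + 4650×94 + 1200×1176 + 3900×290 + 4100×903 + 4100×1139
  = 2162900 + 181500 + 2960050 + 795600 + 706350 + 968600 + 1079200 + 437100 + 1411200 + 1131000 + 3702300 + 4669900 = 20205700
Σ wᵢ·x = 17000×1006 + 35500×66 + 7500×1117 + 25500×408 + 32500×831 + 38000×668 + 30000×1136 + 13500×94 + 13500×1176 + 26000×290 + 37500×903 + 38000×1139
  = 17102000 + 2343000 + 8377500 + 10404000 + 27007500 + 25384000 + 34080000 + 1269000 + 15876000 + 7540000 + 33862500 + 43282000 = 226527500
Ratio = 20205700 / 226527500 = 0.089197559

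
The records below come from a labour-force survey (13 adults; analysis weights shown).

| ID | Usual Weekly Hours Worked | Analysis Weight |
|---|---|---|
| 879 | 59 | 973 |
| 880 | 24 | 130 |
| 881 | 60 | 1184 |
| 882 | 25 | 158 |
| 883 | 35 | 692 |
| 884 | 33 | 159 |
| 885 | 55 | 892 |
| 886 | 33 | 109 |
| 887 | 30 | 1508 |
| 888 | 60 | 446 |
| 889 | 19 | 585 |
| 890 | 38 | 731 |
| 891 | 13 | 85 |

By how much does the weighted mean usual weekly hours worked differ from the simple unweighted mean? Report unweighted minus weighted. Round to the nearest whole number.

-6

Unweighted sum = 484
Unweighted mean = 484 / 13 = 37.230769
Weighted sum = 329639
Sum of weights = 7652
Weighted mean = 329639 / 7652 = 43.078803
Difference (unweighted minus weighted) = -5.8480337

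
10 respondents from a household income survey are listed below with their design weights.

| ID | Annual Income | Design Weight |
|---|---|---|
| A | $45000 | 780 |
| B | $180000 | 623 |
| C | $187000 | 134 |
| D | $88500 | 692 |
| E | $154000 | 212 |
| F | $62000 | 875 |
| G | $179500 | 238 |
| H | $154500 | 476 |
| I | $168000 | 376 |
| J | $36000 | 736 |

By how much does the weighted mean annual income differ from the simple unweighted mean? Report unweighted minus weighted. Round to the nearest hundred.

Unweighted sum = 45000 + 180000 + 187000 + 88500 + 154000 + 62000 + 179500 + 154500 + 168000 + 36000 = 1254500
Unweighted mean = 1254500 / 10 = 125450
Weighted sum = 45000×780 + 180000×623 + 187000×134 + 88500×692 + 154000×212 + 62000×875 + 179500×238 + 154500×476 + 168000×376 + 36000×736
  = 35100000 + 112140000 + 25058000 + 61242000 + 32648000 + 54250000 + 42721000 + 73542000 + 63168000 + 26496000 = 526365000
Sum of weights = 5142
Weighted mean = 526365000 / 5142 = 102365.81
Difference (unweighted minus weighted) = 23084.189

23100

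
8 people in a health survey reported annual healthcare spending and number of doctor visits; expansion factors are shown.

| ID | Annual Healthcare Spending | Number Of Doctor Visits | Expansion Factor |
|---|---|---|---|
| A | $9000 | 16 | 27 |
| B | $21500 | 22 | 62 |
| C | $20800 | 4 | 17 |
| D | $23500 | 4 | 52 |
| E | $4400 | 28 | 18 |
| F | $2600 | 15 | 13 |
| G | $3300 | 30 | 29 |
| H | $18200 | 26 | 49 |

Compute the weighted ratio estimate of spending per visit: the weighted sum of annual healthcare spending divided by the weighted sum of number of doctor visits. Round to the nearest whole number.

865

Σ wᵢ·y = 9000×27 + 21500×62 + 20800×17 + 23500×52 + 4400×18 + 2600×13 + 3300×29 + 18200×49
  = 243000 + 1333000 + 353600 + 1222000 + 79200 + 33800 + 95700 + 891800 = 4252100
Σ wᵢ·x = 16×27 + 22×62 + 4×17 + 4×52 + 28×18 + 15×13 + 30×29 + 26×49
  = 4915
Ratio = 4252100 / 4915 = 865.12716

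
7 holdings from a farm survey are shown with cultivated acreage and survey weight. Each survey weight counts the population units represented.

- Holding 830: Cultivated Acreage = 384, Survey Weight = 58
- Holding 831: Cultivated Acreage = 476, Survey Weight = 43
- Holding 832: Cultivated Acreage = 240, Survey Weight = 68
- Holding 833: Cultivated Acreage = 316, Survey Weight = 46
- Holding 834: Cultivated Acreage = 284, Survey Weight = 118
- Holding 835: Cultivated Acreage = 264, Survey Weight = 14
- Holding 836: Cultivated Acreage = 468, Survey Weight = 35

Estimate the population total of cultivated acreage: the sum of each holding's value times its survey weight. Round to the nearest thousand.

127000

Weighted total = 384×58 + 476×43 + 240×68 + 316×46 + 284×118 + 264×14 + 468×35
  = 22272 + 20468 + 16320 + 14536 + 33512 + 3696 + 16380 = 127184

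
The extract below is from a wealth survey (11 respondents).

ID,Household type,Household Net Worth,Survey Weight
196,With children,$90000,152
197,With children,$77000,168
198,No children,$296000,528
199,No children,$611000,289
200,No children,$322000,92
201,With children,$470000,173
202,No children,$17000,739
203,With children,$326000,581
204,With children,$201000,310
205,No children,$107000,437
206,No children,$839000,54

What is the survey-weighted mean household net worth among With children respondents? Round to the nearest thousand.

With children rows: 196, 197, 201, 203, 204
Weighted sum = 90000×152 + 77000×168 + 470000×173 + 326000×581 + 201000×310
  = 13680000 + 12936000 + 81310000 + 189406000 + 62310000 = 359642000
Sum of weights = 152 + 168 + 173 + 581 + 310 = 1384
Weighted mean = 359642000 / 1384 = 259856.94

260000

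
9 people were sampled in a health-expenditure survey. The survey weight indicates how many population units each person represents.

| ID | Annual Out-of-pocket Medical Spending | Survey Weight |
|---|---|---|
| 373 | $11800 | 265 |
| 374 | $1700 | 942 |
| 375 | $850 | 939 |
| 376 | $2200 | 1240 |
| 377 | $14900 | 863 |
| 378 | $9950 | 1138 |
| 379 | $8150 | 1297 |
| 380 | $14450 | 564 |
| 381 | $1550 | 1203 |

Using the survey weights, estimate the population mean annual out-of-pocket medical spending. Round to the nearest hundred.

6300

Weighted sum = 11800×265 + 1700×942 + 850×939 + 2200×1240 + 14900×863 + 9950×1138 + 8150×1297 + 14450×564 + 1550×1203
  = 3127000 + 1601400 + 798150 + 2728000 + 12858700 + 11323100 + 10570550 + 8149800 + 1864650 = 53021350
Sum of weights = 265 + 942 + 939 + 1240 + 863 + 1138 + 1297 + 564 + 1203 = 8451
Weighted mean = 53021350 / 8451 = 6273.9735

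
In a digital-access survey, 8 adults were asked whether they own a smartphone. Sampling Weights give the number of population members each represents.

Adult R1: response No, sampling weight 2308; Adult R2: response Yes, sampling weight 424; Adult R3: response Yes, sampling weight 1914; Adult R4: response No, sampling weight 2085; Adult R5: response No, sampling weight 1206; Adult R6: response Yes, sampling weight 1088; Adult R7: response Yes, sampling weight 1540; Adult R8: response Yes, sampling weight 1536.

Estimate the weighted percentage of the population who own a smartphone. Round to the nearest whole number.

Sum of weights for 'Yes' = 424 + 1914 + 1088 + 1540 + 1536 = 6502
Total weight = 12101
Weighted proportion = 6502 / 12101 = 0.53731097 → 53.731097%

54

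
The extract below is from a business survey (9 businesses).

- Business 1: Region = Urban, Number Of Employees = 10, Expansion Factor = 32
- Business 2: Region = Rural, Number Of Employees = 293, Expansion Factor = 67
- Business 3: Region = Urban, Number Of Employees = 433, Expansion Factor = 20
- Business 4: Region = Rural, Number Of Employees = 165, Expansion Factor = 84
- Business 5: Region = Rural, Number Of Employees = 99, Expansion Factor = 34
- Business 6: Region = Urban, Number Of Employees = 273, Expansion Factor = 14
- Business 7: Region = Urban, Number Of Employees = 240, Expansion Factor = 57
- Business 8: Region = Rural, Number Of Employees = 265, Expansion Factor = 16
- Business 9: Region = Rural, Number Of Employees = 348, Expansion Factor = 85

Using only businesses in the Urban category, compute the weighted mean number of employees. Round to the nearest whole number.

215

Urban rows: 1, 3, 6, 7
Weighted sum = 10×32 + 433×20 + 273×14 + 240×57
  = 26482
Sum of weights = 32 + 20 + 14 + 57 = 123
Weighted mean = 26482 / 123 = 215.30081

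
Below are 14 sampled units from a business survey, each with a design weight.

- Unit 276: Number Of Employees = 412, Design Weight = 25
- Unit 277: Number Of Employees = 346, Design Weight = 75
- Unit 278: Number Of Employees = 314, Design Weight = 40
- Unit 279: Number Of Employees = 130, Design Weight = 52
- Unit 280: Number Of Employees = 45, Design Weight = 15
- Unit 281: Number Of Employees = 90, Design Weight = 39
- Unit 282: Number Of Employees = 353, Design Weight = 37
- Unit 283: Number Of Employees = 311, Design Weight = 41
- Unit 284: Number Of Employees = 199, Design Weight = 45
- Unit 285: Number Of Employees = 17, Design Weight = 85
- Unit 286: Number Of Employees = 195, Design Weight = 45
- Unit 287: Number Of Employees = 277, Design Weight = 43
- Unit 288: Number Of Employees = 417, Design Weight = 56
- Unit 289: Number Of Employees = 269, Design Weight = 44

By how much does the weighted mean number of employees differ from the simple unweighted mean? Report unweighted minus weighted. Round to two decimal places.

4.56

Unweighted sum = 3375
Unweighted mean = 3375 / 14 = 241.07143
Weighted sum = 151841
Sum of weights = 642
Weighted mean = 151841 / 642 = 236.51246
Difference (unweighted minus weighted) = 4.5589675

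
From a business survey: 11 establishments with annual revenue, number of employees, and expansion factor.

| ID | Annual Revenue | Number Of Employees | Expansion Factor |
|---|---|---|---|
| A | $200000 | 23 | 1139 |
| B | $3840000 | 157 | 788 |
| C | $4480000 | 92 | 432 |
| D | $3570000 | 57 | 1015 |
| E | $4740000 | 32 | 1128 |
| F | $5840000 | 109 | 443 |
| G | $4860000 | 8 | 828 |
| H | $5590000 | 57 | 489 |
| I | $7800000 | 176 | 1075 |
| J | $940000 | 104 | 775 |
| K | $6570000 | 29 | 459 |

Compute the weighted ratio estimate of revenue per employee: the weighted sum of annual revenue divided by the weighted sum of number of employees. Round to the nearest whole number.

Σ wᵢ·y = 200000×1139 + 3840000×788 + 4480000×432 + 3570000×1015 + 4740000×1128 + 5840000×443 + 4860000×828 + 5590000×489 + 7800000×1075 + 940000×775 + 6570000×459
  = 227800000 + 3025920000 + 1935360000 + 3623550000 + 5346720000 + 2587120000 + 4024080000 + 2733510000 + 8385000000 + 728500000 + 3015630000 = 35633190000
Σ wᵢ·x = 23×1139 + 157×788 + 92×432 + 57×1015 + 32×1128 + 109×443 + 8×828 + 57×489 + 176×1075 + 104×775 + 29×459
  = 649503
Ratio = 35633190000 / 649503 = 54862.241

54862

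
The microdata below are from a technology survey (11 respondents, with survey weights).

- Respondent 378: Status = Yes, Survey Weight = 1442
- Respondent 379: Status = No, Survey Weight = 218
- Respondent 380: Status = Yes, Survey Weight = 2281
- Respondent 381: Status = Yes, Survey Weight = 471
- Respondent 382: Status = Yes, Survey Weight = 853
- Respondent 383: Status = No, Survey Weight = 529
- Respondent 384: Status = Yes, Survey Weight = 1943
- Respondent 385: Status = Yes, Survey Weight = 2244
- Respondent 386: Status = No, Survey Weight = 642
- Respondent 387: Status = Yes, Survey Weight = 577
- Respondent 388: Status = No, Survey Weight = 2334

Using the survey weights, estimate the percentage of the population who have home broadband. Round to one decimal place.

72.5

Sum of weights for 'Yes' = 1442 + 2281 + 471 + 853 + 1943 + 2244 + 577 = 9811
Total weight = 1442 + 218 + 2281 + 471 + 853 + 529 + 1943 + 2244 + 642 + 577 + 2334 = 13534
Weighted proportion = 9811 / 13534 = 0.72491503 → 72.491503%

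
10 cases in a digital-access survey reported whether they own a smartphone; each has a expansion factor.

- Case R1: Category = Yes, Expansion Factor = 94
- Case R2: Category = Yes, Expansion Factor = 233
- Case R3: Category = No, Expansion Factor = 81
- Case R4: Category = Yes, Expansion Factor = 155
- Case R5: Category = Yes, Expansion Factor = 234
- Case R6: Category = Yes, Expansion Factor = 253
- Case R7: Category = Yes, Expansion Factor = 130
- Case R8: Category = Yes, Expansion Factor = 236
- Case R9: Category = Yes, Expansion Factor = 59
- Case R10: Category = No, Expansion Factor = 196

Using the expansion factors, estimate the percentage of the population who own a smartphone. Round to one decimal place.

Sum of weights for 'Yes' = 94 + 233 + 155 + 234 + 253 + 130 + 236 + 59 = 1394
Total weight = 1671
Weighted proportion = 1394 / 1671 = 0.834231 → 83.4231%

83.4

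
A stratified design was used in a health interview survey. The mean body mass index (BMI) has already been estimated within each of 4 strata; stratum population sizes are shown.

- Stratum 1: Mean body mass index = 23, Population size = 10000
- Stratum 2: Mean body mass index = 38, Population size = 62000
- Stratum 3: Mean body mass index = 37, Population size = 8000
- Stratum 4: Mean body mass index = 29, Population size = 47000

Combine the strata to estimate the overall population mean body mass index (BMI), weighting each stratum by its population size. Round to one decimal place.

33.4

Σ Nₕ·x̄ₕ = 23×10000 + 38×62000 + 37×8000 + 29×47000
  = 230000 + 2356000 + 296000 + 1363000 = 4245000
Σ Nₕ = 127000
Overall mean = 4245000 / 127000 = 33.425197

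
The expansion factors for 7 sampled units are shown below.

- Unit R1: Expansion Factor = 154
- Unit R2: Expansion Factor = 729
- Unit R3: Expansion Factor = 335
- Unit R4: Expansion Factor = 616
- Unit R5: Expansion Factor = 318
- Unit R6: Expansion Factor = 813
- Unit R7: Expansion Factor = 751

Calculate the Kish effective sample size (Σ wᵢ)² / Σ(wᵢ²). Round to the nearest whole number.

Σ wᵢ = 154 + 729 + 335 + 616 + 318 + 813 + 751 = 3716
Σ wᵢ² = 23716 + 531441 + 112225 + 379456 + 101124 + 660969 + 564001 = 2372932
n_eff = 3716² / 2372932 = 13808656 / 2372932 = 5.819238

6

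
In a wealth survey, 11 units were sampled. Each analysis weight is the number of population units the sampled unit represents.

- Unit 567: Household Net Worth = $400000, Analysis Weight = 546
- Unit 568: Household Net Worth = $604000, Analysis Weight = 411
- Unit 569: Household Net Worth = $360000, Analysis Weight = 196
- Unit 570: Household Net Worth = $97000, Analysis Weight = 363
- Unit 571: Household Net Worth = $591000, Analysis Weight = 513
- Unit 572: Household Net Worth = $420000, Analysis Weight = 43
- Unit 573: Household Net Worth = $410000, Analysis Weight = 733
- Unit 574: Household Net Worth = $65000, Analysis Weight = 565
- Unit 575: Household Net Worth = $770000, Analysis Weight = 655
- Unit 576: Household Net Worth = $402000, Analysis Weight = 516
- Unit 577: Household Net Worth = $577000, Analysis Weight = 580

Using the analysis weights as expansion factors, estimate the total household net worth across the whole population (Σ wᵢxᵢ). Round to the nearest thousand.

Weighted total = 400000×546 + 604000×411 + 360000×196 + 97000×363 + 591000×513 + 420000×43 + 410000×733 + 65000×565 + 770000×655 + 402000×516 + 577000×580
  = 218400000 + 248244000 + 70560000 + 35211000 + 303183000 + 18060000 + 300530000 + 36725000 + 504350000 + 207432000 + 334660000 = 2277355000

2277355000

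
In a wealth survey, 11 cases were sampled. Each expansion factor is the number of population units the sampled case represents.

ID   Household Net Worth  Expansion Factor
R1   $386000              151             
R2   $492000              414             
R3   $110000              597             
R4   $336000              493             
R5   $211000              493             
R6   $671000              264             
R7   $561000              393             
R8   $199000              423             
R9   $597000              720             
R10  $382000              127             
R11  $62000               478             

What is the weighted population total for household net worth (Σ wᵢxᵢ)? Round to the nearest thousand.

Weighted total = 386000×151 + 492000×414 + 110000×597 + 336000×493 + 211000×493 + 671000×264 + 561000×393 + 199000×423 + 597000×720 + 382000×127 + 62000×478
  = 58286000 + 203688000 + 65670000 + 165648000 + 104023000 + 177144000 + 220473000 + 84177000 + 429840000 + 48514000 + 29636000 = 1587099000

1587099000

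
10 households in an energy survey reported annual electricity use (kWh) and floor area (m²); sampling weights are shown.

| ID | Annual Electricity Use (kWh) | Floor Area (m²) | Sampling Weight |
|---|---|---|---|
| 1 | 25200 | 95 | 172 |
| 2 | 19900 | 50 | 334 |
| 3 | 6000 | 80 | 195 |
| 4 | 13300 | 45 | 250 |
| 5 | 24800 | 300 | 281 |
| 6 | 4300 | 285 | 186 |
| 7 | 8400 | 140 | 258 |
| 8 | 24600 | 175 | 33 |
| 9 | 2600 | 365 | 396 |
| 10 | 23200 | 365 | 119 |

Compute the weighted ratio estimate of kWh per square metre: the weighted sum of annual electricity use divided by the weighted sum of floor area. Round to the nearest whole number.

70

Σ wᵢ·y = 30014000
Σ wᵢ·x = 95×172 + 50×334 + 80×195 + 45×250 + 300×281 + 285×186 + 140×258 + 175×33 + 365×396 + 365×119
  = 427070
Ratio = 30014000 / 427070 = 70.278877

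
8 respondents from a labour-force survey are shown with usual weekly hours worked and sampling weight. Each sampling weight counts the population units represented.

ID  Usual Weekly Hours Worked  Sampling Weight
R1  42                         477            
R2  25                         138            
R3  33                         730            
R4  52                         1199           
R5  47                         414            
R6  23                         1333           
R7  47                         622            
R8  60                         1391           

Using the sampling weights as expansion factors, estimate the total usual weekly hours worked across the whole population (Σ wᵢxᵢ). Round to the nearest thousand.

Weighted total = 42×477 + 25×138 + 33×730 + 52×1199 + 47×414 + 23×1333 + 47×622 + 60×1391
  = 272733

273000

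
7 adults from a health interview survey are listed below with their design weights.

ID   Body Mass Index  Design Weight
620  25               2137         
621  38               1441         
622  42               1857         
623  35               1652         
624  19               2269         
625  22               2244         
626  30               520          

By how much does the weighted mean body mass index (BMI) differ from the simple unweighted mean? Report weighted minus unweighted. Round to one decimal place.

-1.1

Unweighted sum = 25 + 38 + 42 + 35 + 19 + 22 + 30 = 211
Unweighted mean = 211 / 7 = 30.142857
Weighted sum = 25×2137 + 38×1441 + 42×1857 + 35×1652 + 19×2269 + 22×2244 + 30×520
  = 53425 + 54758 + 77994 + 57820 + 43111 + 49368 + 15600 = 352076
Sum of weights = 12120
Weighted mean = 352076 / 12120 = 29.049175
Difference (weighted minus unweighted) = -1.0936822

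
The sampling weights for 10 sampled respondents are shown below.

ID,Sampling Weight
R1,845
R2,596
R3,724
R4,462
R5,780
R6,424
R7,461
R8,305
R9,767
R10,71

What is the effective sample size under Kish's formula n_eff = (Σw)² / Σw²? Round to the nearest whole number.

Σ wᵢ = 845 + 596 + 724 + 462 + 780 + 424 + 461 + 305 + 767 + 71 = 5435
Σ wᵢ² = 714025 + 355216 + 524176 + 213444 + 608400 + 179776 + 212521 + 93025 + 588289 + 5041 = 3493913
n_eff = 5435² / 3493913 = 29539225 / 3493913 = 8.4544821

8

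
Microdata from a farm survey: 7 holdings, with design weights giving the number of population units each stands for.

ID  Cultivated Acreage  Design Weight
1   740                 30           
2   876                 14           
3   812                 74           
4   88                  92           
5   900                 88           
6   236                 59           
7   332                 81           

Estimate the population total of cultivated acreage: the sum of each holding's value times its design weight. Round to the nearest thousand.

223000

Weighted total = 740×30 + 876×14 + 812×74 + 88×92 + 900×88 + 236×59 + 332×81
  = 222664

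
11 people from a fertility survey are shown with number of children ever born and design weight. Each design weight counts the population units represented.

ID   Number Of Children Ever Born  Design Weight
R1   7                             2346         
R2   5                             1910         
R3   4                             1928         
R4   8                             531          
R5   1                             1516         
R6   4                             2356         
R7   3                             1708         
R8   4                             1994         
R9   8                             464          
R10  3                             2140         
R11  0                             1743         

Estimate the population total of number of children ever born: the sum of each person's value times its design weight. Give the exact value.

Weighted total = 7×2346 + 5×1910 + 4×1928 + 8×531 + 1×1516 + 4×2356 + 3×1708 + 4×1994 + 8×464 + 3×2140 + 0×1743
  = 72104

72104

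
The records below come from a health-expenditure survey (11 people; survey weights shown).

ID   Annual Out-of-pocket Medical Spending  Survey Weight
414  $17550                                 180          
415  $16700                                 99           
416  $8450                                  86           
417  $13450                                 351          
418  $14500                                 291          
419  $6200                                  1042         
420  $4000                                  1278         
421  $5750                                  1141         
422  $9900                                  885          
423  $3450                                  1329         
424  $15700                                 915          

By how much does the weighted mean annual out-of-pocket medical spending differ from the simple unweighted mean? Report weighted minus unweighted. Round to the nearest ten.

-2570

Unweighted sum = 115650
Unweighted mean = 115650 / 11 = 10513.636
Weighted sum = 17550×180 + 16700×99 + 8450×86 + 13450×351 + 14500×291 + 6200×1042 + 4000×1278 + 5750×1141 + 9900×885 + 3450×1329 + 15700×915
  = 60324650
Sum of weights = 7597
Weighted mean = 60324650 / 7597 = 7940.5884
Difference (weighted minus unweighted) = -2573.048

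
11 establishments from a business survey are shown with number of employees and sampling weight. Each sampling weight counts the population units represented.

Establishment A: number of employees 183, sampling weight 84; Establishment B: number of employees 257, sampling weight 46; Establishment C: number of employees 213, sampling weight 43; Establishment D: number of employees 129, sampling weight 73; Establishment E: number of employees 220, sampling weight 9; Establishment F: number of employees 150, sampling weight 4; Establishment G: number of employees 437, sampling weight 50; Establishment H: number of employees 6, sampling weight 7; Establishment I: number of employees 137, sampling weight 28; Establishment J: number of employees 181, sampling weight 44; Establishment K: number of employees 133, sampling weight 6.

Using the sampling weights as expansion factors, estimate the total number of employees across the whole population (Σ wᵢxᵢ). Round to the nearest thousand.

83000

Weighted total = 82840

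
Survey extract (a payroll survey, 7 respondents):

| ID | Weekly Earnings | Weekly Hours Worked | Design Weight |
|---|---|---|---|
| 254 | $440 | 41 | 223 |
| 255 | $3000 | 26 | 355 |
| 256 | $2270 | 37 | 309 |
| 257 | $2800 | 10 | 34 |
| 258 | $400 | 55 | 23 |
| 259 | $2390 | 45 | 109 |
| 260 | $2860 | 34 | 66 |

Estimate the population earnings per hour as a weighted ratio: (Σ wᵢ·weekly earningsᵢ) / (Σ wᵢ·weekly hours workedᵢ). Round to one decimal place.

62.7

Σ wᵢ·y = 440×223 + 3000×355 + 2270×309 + 2800×34 + 400×23 + 2390×109 + 2860×66
  = 2418220
Σ wᵢ·x = 41×223 + 26×355 + 37×309 + 10×34 + 55×23 + 45×109 + 34×66
  = 9143 + 9230 + 11433 + 340 + 1265 + 4905 + 2244 = 38560
Ratio = 2418220 / 38560 = 62.713174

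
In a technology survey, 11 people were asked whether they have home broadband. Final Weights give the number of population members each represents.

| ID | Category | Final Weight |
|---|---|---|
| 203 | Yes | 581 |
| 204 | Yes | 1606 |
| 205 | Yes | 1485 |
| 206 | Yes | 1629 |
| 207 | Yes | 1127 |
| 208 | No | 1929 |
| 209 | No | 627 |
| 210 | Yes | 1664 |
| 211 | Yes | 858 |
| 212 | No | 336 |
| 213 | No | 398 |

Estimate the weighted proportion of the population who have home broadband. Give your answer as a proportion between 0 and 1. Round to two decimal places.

Sum of weights for 'Yes' = 581 + 1606 + 1485 + 1629 + 1127 + 1664 + 858 = 8950
Total weight = 581 + 1606 + 1485 + 1629 + 1127 + 1929 + 627 + 1664 + 858 + 336 + 398 = 12240
Weighted proportion = 8950 / 12240 = 0.73120915

0.73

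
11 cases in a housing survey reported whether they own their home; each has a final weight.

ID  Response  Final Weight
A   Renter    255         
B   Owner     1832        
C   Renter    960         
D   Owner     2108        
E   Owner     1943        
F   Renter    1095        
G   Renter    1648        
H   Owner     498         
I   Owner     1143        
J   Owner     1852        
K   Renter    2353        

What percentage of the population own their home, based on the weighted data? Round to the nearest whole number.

60

Sum of weights for 'Owner' = 1832 + 2108 + 1943 + 498 + 1143 + 1852 = 9376
Total weight = 255 + 1832 + 960 + 2108 + 1943 + 1095 + 1648 + 498 + 1143 + 1852 + 2353 = 15687
Weighted proportion = 9376 / 15687 = 0.59769236 → 59.769236%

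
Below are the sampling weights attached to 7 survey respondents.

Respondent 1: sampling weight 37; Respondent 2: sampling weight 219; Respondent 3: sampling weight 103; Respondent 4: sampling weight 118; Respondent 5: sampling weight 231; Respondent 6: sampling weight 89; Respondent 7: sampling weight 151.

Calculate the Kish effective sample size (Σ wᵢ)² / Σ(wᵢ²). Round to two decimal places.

5.69

Σ wᵢ = 37 + 219 + 103 + 118 + 231 + 89 + 151 = 948
Σ wᵢ² = 1369 + 47961 + 10609 + 13924 + 53361 + 7921 + 22801 = 157946
n_eff = 948² / 157946 = 898704 / 157946 = 5.6899447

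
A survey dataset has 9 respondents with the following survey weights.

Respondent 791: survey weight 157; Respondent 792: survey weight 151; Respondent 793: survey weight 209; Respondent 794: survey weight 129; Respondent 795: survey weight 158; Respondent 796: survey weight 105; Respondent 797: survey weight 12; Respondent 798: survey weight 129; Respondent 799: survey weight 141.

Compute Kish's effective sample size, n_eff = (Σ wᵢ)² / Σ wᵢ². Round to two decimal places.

Σ wᵢ = 1191
Σ wᵢ² = 24649 + 22801 + 43681 + 16641 + 24964 + 11025 + 144 + 16641 + 19881 = 180427
n_eff = 1191² / 180427 = 1418481 / 180427 = 7.8618001

7.86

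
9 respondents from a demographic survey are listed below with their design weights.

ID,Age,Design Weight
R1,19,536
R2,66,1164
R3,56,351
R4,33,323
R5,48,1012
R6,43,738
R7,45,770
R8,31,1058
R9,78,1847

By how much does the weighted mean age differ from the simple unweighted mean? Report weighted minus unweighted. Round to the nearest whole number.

6

Unweighted sum = 19 + 66 + 56 + 33 + 48 + 43 + 45 + 31 + 78 = 419
Unweighted mean = 419 / 9 = 46.555556
Weighted sum = 19×536 + 66×1164 + 56×351 + 33×323 + 48×1012 + 43×738 + 45×770 + 31×1058 + 78×1847
  = 10184 + 76824 + 19656 + 10659 + 48576 + 31734 + 34650 + 32798 + 144066 = 409147
Sum of weights = 536 + 1164 + 351 + 323 + 1012 + 738 + 770 + 1058 + 1847 = 7799
Weighted mean = 409147 / 7799 = 52.461469
Difference (weighted minus unweighted) = 5.9059139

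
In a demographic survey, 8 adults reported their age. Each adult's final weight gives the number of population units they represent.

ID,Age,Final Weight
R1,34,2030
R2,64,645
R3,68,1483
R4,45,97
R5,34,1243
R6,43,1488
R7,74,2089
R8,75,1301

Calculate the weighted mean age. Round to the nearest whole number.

Weighted sum = 34×2030 + 64×645 + 68×1483 + 45×97 + 34×1243 + 43×1488 + 74×2089 + 75×1301
  = 69020 + 41280 + 100844 + 4365 + 42262 + 63984 + 154586 + 97575 = 573916
Sum of weights = 10376
Weighted mean = 573916 / 10376 = 55.311874

55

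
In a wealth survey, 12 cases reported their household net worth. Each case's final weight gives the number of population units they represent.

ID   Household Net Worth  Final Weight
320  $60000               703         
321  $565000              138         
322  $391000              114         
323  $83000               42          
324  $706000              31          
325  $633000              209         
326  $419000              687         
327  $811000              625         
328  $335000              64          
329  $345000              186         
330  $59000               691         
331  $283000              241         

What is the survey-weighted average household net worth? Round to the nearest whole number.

Weighted sum = 60000×703 + 565000×138 + 391000×114 + 83000×42 + 706000×31 + 633000×209 + 419000×687 + 811000×625 + 335000×64 + 345000×186 + 59000×691 + 283000×241
  = 42180000 + 77970000 + 44574000 + 3486000 + 21886000 + 132297000 + 287853000 + 506875000 + 21440000 + 64170000 + 40769000 + 68203000 = 1311703000
Sum of weights = 703 + 138 + 114 + 42 + 31 + 209 + 687 + 625 + 64 + 186 + 691 + 241 = 3731
Weighted mean = 1311703000 / 3731 = 351568.75

351569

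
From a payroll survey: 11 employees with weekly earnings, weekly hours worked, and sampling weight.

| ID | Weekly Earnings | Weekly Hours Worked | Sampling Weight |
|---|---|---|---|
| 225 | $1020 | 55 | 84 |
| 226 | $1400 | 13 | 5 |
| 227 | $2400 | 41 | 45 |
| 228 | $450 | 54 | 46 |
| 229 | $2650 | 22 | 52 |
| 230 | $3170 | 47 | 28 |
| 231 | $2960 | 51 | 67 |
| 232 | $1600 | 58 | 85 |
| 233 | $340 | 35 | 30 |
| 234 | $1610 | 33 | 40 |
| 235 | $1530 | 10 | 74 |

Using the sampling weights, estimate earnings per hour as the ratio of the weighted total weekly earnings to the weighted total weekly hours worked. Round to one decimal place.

Σ wᵢ·y = 970080
Σ wᵢ·x = 55×84 + 13×5 + 41×45 + 54×46 + 22×52 + 47×28 + 51×67 + 58×85 + 35×30 + 33×40 + 10×74
  = 4620 + 65 + 1845 + 2484 + 1144 + 1316 + 3417 + 4930 + 1050 + 1320 + 740 = 22931
Ratio = 970080 / 22931 = 42.304304

42.3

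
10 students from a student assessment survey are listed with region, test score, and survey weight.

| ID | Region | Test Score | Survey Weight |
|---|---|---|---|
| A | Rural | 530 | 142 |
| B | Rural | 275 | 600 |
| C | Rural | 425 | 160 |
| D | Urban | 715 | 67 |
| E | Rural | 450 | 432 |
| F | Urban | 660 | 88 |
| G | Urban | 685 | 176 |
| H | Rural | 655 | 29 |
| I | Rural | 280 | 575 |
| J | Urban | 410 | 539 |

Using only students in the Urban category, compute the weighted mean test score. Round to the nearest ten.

510

Urban rows: D, F, G, J
Weighted sum = 715×67 + 660×88 + 685×176 + 410×539
  = 447535
Sum of weights = 67 + 88 + 176 + 539 = 870
Weighted mean = 447535 / 870 = 514.40805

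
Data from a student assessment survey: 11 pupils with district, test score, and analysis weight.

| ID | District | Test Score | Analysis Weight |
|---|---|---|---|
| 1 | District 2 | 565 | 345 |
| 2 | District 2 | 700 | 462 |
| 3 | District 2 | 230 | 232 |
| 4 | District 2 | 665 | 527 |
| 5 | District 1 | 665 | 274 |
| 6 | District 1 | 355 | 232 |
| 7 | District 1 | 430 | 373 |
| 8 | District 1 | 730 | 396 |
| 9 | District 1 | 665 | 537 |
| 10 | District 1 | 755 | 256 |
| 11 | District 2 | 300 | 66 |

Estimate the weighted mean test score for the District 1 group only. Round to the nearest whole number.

District 1 rows: 5, 6, 7, 8, 9, 10
Weighted sum = 665×274 + 355×232 + 430×373 + 730×396 + 665×537 + 755×256
  = 182210 + 82360 + 160390 + 289080 + 357105 + 193280 = 1264425
Sum of weights = 274 + 232 + 373 + 396 + 537 + 256 = 2068
Weighted mean = 1264425 / 2068 = 611.42408

611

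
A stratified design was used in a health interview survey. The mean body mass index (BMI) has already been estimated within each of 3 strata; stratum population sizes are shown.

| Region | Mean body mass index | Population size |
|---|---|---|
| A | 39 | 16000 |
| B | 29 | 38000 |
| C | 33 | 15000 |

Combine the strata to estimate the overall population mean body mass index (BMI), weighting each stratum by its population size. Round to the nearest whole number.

Σ Nₕ·x̄ₕ = 2221000
Σ Nₕ = 16000 + 38000 + 15000 = 69000
Overall mean = 2221000 / 69000 = 32.188406

32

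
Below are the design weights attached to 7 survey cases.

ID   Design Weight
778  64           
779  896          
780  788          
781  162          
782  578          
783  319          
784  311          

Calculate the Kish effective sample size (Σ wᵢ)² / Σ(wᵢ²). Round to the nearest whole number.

Σ wᵢ = 64 + 896 + 788 + 162 + 578 + 319 + 311 = 3118
Σ wᵢ² = 4096 + 802816 + 620944 + 26244 + 334084 + 101761 + 96721 = 1986666
n_eff = 3118² / 1986666 = 9721924 / 1986666 = 4.8935875

5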